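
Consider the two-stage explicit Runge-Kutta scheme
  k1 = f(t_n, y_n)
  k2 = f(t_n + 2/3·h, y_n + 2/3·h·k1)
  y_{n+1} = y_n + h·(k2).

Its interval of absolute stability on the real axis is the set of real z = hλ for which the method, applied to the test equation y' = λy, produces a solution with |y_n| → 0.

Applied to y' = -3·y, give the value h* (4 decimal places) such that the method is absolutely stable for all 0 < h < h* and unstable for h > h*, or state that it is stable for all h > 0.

On y'=λy, z=hλ:
  k1=λy_n ⇒ h·k1=z·y_n;  k2=λ(1+2/3z)y_n ⇒ h·k2=z(1+2/3z)y_n
  y_{n+1}/y_n = 1 + z(1+2/3z) = 1 + z + 2/3z²
  so R(z) = 1 + z + 2/3z².

Need |R(x)|<1, x<0.
x=-0.79: |R|=0.6261
R=1: x+2/3x²=0 ⇒ x=−3/2=-1.5000; min R=1−1/(4·2/3)=0.6250>−1
Confirm numerically:
  x=-1.452: |R|=0.95354 <1
  x=-1.208: |R|=0.76484 <1
  x=-1.073: |R|=0.69455 <1
  x=-0.754: |R|=0.62501 <1
  x=-1.960: |R|=1.60107 >1
  x=-1.747: |R|=1.28767 >1
  x=-1.543: |R|=1.04423 >1
Stable set (-1.5000, 0).

(-1.5000,0); λ=-3 ⇒ h* = (3/2)/3 = 0.5000.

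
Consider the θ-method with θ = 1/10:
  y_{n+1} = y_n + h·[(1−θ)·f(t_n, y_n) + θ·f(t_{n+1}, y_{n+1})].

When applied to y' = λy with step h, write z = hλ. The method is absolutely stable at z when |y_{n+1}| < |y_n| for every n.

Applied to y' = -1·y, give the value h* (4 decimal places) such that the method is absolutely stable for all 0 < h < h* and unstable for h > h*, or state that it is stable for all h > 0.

With y'=λy (z=hλ):
  y_{n+1} = y_n + z·[9/10·y_n + 1/10·y_{n+1}] ⇒ (1 − 1/10z)y_{n+1} = (1 + 9/10z)y_n
  R(z) = (1 + 9/10z)/(1 − 1/10z).

Boundary: |R(x)|=1, x<0.
x=-0.41: |R|=0.6061
R=−1: 1+9/10x = −1+1/10x ⇒ -4/5x=2 ⇒ x=2/(-4/5)=-2.5000
Confirm numerically:
  x=-2.012: |R|=0.67499 <1
  x=-1.302: |R|=0.15201 <1
  x=-1.191: |R|=0.06425 <1
  x=-3.065: |R|=1.34596 >1
  x=-3.063: |R|=1.34479 >1
Stable set (-2.5000, 0).

(-2.5000,0); λ=-1 ⇒ h* = (5/2)/1 = 2.5000.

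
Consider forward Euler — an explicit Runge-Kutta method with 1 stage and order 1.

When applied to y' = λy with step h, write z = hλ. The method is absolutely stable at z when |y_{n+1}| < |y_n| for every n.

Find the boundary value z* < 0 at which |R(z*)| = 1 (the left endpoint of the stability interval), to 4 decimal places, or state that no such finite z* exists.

left endpoint -2.0000.

Set f=λy, z=hλ:
  order 1, 1-stage ⇒ R(z)=1+z
  (e.g. R(-1.17)=-0.17000, |R|=0.17000)

Find x<0 with |R(x)|<1.
x=-1.17: |R|=0.1700
|R(-1.93)|=0.9300 |R(-1.02)|=0.0200 |R(-0.84)|=0.1600
Bisect:
  x_lo=-2.5399 |R|=1.5399  x_hi=-0.3199 |R|=0.6801
  mid=-1.42994 |R|=0.42994 →hi
  mid=-1.98494 |R|=0.98494 →hi
  mid=-2.26244 |R|=1.26244 →lo
  mid=-2.12369 |R|=1.12369 →lo
  mid=-2.05431 |R|=1.05431 →lo
  mid=-2.01963 |R|=1.01963 →lo
  mid=-2.00228 |R|=1.00228 →lo
  mid=-1.99361 |R|=0.99361 →hi
  mid=-1.99795 |R|=0.99795 →hi
  ...
  [-2.00012,-1.99998] ⇒ x*=-2.0000
Stable set (-2.0000, 0).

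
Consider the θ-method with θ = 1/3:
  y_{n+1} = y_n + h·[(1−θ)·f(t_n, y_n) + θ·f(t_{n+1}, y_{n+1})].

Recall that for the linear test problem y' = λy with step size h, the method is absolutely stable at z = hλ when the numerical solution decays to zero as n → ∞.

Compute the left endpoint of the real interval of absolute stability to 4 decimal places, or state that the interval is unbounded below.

z* = -6.0000.

On y'=λy, z=hλ:
  y_{n+1} = y_n + z·[2/3·y_n + 1/3·y_{n+1}] ⇒ (1 − 1/3z)y_{n+1} = (1 + 2/3z)y_n
  R(z) = (1 + 2/3z)/(1 − 1/3z).

Need |R(x)|<1, x<0.
x=-0.75: |R|=0.4000
R=−1: 1+2/3x = −1+1/3x ⇒ -1/3x=2 ⇒ x=2/(-1/3)=-6.0000
Confirm numerically:
  x=-5.356: |R|=0.92293 <1
  x=-5.106: |R|=0.88971 <1
  x=-3.676: |R|=0.65189 <1
  x=-2.978: |R|=0.49448 <1
  x=-6.350: |R|=1.03743 >1
  x=-6.062: |R|=1.00684 >1
  x=-6.028: |R|=1.00310 >1
So |R|<1 on (-6.0000, 0).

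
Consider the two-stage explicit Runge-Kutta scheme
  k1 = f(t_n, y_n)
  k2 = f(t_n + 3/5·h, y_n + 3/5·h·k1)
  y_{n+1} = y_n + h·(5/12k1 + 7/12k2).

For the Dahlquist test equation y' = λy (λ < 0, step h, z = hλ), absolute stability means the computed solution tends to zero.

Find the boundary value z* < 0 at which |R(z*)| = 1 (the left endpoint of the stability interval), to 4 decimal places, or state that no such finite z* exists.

left endpoint -2.8571.

With y'=λy (z=hλ):
  k1=λy_n ⇒ h·k1=z·y_n;  k2=λ(1+3/5z)y_n ⇒ h·k2=z(1+3/5z)y_n
  y_{n+1}/y_n = 1 + 5/12z + 7/12z(1+3/5z) = 1 + z + 7/20z²
  R(z) = 1 + z + 7/20z².

Solve |R(x)|<1 on ℝ⁻.
x=-1.04: |R|=0.3386
R=1: x+7/20x²=0 ⇒ x=−20/7=-2.8571; min R=1−1/(4·7/20)=0.2857>−1
Confirm numerically:
  x=-2.833: |R|=0.97606 <1
  x=-1.704: |R|=0.31227 <1
  x=-1.383: |R|=0.28644 <1
  x=-3.446: |R|=1.71022 >1
  x=-3.445: |R|=1.70881 >1
  x=-3.020: |R|=1.17214 >1
Stable set (-2.8571, 0).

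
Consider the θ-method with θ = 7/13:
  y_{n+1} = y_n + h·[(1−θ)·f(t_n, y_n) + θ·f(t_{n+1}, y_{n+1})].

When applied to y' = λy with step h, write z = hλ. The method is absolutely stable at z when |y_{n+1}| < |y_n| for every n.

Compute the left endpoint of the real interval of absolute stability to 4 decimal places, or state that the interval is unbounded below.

unbounded; (−∞, 0).

On y'=λy, z=hλ:
  y_{n+1} = y_n + z·[6/13·y_n + 7/13·y_{n+1}] ⇒ (1 − 7/13z)y_{n+1} = (1 + 6/13z)y_n
  Hence R(z) = (1 + 6/13z)/(1 − 7/13z).

Boundary: |R(x)|=1, x<0.
x=-1.15: |R|=0.2898
x=-2: |R|=0.0370
x=-10: |R|=0.5663
x=-100: |R|=0.8233
θ=7/13≥1/2 ⇒ |1+6/13x|<|1−7/13x| ∀x<0 ⇒ unbounded interval.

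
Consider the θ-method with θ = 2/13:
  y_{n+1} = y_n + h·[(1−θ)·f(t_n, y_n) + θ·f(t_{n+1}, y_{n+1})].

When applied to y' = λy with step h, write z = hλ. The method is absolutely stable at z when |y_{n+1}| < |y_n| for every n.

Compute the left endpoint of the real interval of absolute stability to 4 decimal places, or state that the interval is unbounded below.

left endpoint -2.8889.

With y'=λy (z=hλ):
  y_{n+1} = y_n + z·[11/13·y_n + 2/13·y_{n+1}] ⇒ (1 − 2/13z)y_{n+1} = (1 + 11/13z)y_n
  R(z) = (1 + 11/13z)/(1 − 2/13z).

Boundary: |R(x)|=1, x<0.
x=-1.61: |R|=0.2904
R=−1: 1+11/13x = −1+2/13x ⇒ -9/13x=2 ⇒ x=2/(-9/13)=-2.8889
Confirm numerically:
  x=-2.760: |R|=0.93737 <1
  x=-2.272: |R|=0.68354 <1
  x=-1.852: |R|=0.44133 <1
  x=-3.254: |R|=1.16844 >1
  x=-3.115: |R|=1.10582 >1
  x=-2.974: |R|=1.04043 >1
So |R|<1 on (-2.8889, 0).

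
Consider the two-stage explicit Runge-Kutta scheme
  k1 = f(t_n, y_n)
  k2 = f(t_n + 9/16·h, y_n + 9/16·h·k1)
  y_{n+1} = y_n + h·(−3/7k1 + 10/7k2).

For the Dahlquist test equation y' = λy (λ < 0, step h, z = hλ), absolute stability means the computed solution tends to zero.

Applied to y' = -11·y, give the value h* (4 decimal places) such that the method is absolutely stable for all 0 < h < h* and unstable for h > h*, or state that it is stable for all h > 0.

On y'=λy, z=hλ:
  k1=λy_n ⇒ h·k1=z·y_n;  k2=λ(1+9/16z)y_n ⇒ h·k2=z(1+9/16z)y_n
  y_{n+1}/y_n = 1 − 3/7z + 10/7z(1+9/16z) = 1 + z + 45/56z²
  ⇒ R(z) = 1 + z + 45/56z².

Need |R(x)|<1, x<0.
x=-1.42: |R|=1.2003
R=1: x+45/56x²=0 ⇒ x=−56/45=-1.2444; min R=1−1/(4·45/56)=0.6889>−1
Confirm numerically:
  x=-1.046: |R|=0.83320 <1
  x=-0.907: |R|=0.75406 <1
  x=-0.785: |R|=0.71018 <1
  x=-0.648: |R|=0.68942 <1
  x=-1.666: |R|=1.56436 >1
  x=-1.551: |R|=1.38207 >1
  x=-1.457: |R|=1.24886 >1
So |R|<1 on (-1.2444, 0).

(-1.2444,0); λ=-11 ⇒ h* = (56/45)/11 = 0.1131.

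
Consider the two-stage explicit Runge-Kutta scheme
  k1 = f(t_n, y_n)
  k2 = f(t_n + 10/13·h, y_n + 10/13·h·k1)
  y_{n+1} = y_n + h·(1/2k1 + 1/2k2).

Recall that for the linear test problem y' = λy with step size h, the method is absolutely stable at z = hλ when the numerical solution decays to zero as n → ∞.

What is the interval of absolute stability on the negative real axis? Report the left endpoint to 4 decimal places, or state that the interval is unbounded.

With y'=λy (z=hλ):
  k1=λy_n ⇒ h·k1=z·y_n;  k2=λ(1+10/13z)y_n ⇒ h·k2=z(1+10/13z)y_n
  y_{n+1}/y_n = 1 + 1/2z + 1/2z(1+10/13z) = 1 + z + 5/13z²
  so R(z) = 1 + z + 5/13z².

Solve |R(x)|<1 on ℝ⁻.
x=-1.47: |R|=0.3611
R=1: x+5/13x²=0 ⇒ x=−13/5=-2.6000; min R=1−1/(4·5/13)=0.3500>−1
Confirm numerically:
  x=-2.438: |R|=0.84809 <1
  x=-2.153: |R|=0.62985 <1
  x=-2.056: |R|=0.56982 <1
  x=-1.238: |R|=0.35148 <1
  x=-3.164: |R|=1.68634 >1
  x=-2.837: |R|=1.25860 >1
  x=-2.713: |R|=1.11791 >1
Stable set (-2.6000, 0).

(-2.6000, 0).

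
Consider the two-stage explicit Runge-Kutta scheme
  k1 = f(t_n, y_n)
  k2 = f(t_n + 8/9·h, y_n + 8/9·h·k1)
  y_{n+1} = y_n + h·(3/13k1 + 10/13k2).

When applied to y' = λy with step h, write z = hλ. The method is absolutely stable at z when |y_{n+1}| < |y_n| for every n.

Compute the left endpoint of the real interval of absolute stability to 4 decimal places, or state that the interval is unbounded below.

Set f=λy, z=hλ:
  k1=λy_n ⇒ h·k1=z·y_n;  k2=λ(1+8/9z)y_n ⇒ h·k2=z(1+8/9z)y_n
  y_{n+1}/y_n = 1 + 3/13z + 10/13z(1+8/9z) = 1 + z + 80/117z²
  Hence R(z) = 1 + z + 80/117z².

Need |R(x)|<1, x<0.
x=-1.55: |R|=1.0927
R=1: x+80/117x²=0 ⇒ x=−117/80=-1.4625; min R=1−1/(4·80/117)=0.6344>−1
Confirm numerically:
  x=-1.409: |R|=0.94846 <1
  x=-0.871: |R|=0.64773 <1
  x=-0.805: |R|=0.63809 <1
  x=-2.001: |R|=1.73678 >1
  x=-1.802: |R|=1.41831 >1
Interval (-1.4625, 0).

z* = -1.4625.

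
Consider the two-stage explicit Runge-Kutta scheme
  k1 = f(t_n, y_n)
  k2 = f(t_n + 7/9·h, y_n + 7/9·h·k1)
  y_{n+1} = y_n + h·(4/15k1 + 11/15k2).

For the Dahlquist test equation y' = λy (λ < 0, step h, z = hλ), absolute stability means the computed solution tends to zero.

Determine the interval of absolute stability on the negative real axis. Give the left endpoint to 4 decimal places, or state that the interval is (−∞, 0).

Set f=λy, z=hλ:
  k1=λy_n ⇒ h·k1=z·y_n;  k2=λ(1+7/9z)y_n ⇒ h·k2=z(1+7/9z)y_n
  y_{n+1}/y_n = 1 + 4/15z + 11/15z(1+7/9z) = 1 + z + 77/135z²
  ⇒ R(z) = 1 + z + 77/135z².

Find x<0 with |R(x)|<1.
x=-0.95: |R|=0.5648
R=1: x+77/135x²=0 ⇒ x=−135/77=-1.7532; min R=1−1/(4·77/135)=0.5617>−1
Confirm numerically:
  x=-1.234: |R|=0.63453 <1
  x=-1.184: |R|=0.61558 <1
  x=-1.106: |R|=0.59170 <1
  x=-1.053: |R|=0.57943 <1
  x=-2.166: |R|=1.50992 >1
  x=-1.877: |R|=1.13249 >1
Stable set (-1.7532, 0).

(-1.7532, 0).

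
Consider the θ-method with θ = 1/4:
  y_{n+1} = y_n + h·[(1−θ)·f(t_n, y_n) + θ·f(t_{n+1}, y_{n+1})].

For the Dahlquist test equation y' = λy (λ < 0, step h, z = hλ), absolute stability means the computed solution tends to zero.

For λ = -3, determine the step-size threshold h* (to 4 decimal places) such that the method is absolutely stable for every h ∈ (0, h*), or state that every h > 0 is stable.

(-4.0000,0); λ=-3 ⇒ h* = (4)/3 = 1.3333.

Test eqn y'=λy, z=hλ:
  y_{n+1} = y_n + z·[3/4·y_n + 1/4·y_{n+1}] ⇒ (1 − 1/4z)y_{n+1} = (1 + 3/4z)y_n
  so R(z) = (1 + 3/4z)/(1 − 1/4z).

Find x<0 with |R(x)|<1.
x=-0.85: |R|=0.2990
R=−1: 1+3/4x = −1+1/4x ⇒ -1/2x=2 ⇒ x=2/(-1/2)=-4.0000
Confirm numerically:
  x=-2.446: |R|=0.51784 <1
  x=-2.178: |R|=0.41017 <1
  x=-2.142: |R|=0.39499 <1
  x=-2.105: |R|=0.37920 <1
  x=-4.382: |R|=1.09115 >1
  x=-4.364: |R|=1.08704 >1
  x=-4.270: |R|=1.06530 >1
Interval (-4.0000, 0).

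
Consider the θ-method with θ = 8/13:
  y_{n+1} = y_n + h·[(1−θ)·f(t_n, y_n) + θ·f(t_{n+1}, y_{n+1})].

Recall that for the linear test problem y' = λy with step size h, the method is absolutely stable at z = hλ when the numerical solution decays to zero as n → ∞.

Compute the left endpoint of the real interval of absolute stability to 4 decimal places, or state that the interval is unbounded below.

Test eqn y'=λy, z=hλ:
  y_{n+1} = y_n + z·[5/13·y_n + 8/13·y_{n+1}] ⇒ (1 − 8/13z)y_{n+1} = (1 + 5/13z)y_n
  so R(z) = (1 + 5/13z)/(1 − 8/13z).

Find x<0 with |R(x)|<1.
x=-1.2: |R|=0.3097
x=-2: |R|=0.1034
x=-10: |R|=0.3978
x=-100: |R|=0.5990
θ=8/13≥1/2 ⇒ |1+5/13x|<|1−8/13x| ∀x<0 ⇒ unbounded interval.

unbounded; (−∞, 0).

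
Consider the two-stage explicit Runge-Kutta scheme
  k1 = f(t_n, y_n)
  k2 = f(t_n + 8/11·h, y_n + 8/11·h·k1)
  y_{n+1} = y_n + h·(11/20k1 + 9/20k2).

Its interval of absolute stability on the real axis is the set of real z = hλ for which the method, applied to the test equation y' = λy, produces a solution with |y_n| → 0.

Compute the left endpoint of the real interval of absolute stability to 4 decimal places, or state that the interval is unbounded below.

With y'=λy (z=hλ):
  k1=λy_n ⇒ h·k1=z·y_n;  k2=λ(1+8/11z)y_n ⇒ h·k2=z(1+8/11z)y_n
  y_{n+1}/y_n = 1 + 11/20z + 9/20z(1+8/11z) = 1 + z + 18/55z²
  R(z) = 1 + z + 18/55z².

Find x<0 with |R(x)|<1.
x=-0.83: |R|=0.3955
R=1: x+18/55x²=0 ⇒ x=−55/18=-3.0556; min R=1−1/(4·18/55)=0.2361>−1
Confirm numerically:
  x=-2.776: |R|=0.74602 <1
  x=-2.715: |R|=0.69740 <1
  x=-1.286: |R|=0.25524 <1
  x=-3.365: |R|=1.34078 >1
  x=-3.280: |R|=1.24093 >1
Interval (-3.0556, 0).

z* = -3.0556.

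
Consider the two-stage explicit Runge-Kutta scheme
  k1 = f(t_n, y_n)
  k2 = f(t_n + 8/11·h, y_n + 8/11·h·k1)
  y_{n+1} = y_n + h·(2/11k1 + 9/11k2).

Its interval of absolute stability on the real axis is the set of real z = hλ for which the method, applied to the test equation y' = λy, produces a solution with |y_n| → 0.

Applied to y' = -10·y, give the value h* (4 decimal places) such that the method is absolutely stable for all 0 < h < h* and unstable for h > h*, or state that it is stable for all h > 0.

(-1.6806,0); λ=-10 ⇒ h* = (121/72)/10 = 0.1681.

Test eqn y'=λy, z=hλ:
  k1=λy_n ⇒ h·k1=z·y_n;  k2=λ(1+8/11z)y_n ⇒ h·k2=z(1+8/11z)y_n
  y_{n+1}/y_n = 1 + 2/11z + 9/11z(1+8/11z) = 1 + z + 72/121z²
  Hence R(z) = 1 + z + 72/121z².

Find x<0 with |R(x)|<1.
x=-1.7: |R|=1.0197
R=1: x+72/121x²=0 ⇒ x=−121/72=-1.6806; min R=1−1/(4·72/121)=0.5799>−1
Confirm numerically:
  x=-1.382: |R|=0.75448 <1
  x=-1.215: |R|=0.66341 <1
  x=-1.125: |R|=0.62810 <1
  x=-2.139: |R|=1.58351 >1
  x=-1.771: |R|=1.09531 >1
So |R|<1 on (-1.6806, 0).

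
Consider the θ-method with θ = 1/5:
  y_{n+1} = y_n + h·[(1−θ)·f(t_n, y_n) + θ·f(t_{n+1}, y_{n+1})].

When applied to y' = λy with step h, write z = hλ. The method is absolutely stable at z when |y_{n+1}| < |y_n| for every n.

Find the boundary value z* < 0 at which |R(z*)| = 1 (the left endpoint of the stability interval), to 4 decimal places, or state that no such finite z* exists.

z* = -3.3333.

With y'=λy (z=hλ):
  y_{n+1} = y_n + z·[4/5·y_n + 1/5·y_{n+1}] ⇒ (1 − 1/5z)y_{n+1} = (1 + 4/5z)y_n
  so R(z) = (1 + 4/5z)/(1 − 1/5z).

Boundary: |R(x)|=1, x<0.
x=-1.53: |R|=0.1715
R=−1: 1+4/5x = −1+1/5x ⇒ -3/5x=2 ⇒ x=2/(-3/5)=-3.3333
Confirm numerically:
  x=-2.766: |R|=0.78084 <1
  x=-2.313: |R|=0.58143 <1
  x=-2.093: |R|=0.47540 <1
  x=-3.878: |R|=1.18405 >1
  x=-3.755: |R|=1.14449 >1
  x=-3.624: |R|=1.10111 >1
Interval (-3.3333, 0).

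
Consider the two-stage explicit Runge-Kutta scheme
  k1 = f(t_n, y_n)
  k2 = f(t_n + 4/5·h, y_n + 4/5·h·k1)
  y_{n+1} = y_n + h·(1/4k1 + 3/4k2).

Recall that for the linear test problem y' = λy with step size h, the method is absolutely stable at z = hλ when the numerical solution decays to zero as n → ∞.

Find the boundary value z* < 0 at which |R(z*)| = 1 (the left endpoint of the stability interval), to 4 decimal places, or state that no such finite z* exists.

left endpoint -1.6667.

On y'=λy, z=hλ:
  k1=λy_n ⇒ h·k1=z·y_n;  k2=λ(1+4/5z)y_n ⇒ h·k2=z(1+4/5z)y_n
  y_{n+1}/y_n = 1 + 1/4z + 3/4z(1+4/5z) = 1 + z + 3/5z²
  R(z) = 1 + z + 3/5z².

Boundary: |R(x)|=1, x<0.
x=-0.89: |R|=0.5853
R=1: x+3/5x²=0 ⇒ x=−5/3=-1.6667; min R=1−1/(4·3/5)=0.5833>−1
Confirm numerically:
  x=-1.385: |R|=0.76593 <1
  x=-0.841: |R|=0.58337 <1
  x=-0.672: |R|=0.59895 <1
  x=-2.105: |R|=1.55361 >1
  x=-1.884: |R|=1.24567 >1
Stable set (-1.6667, 0).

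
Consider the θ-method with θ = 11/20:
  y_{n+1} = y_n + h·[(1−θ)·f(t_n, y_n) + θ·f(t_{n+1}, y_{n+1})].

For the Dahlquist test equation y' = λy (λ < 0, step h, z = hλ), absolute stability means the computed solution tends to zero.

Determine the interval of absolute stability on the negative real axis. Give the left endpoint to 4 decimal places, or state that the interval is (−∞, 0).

On y'=λy, z=hλ:
  y_{n+1} = y_n + z·[9/20·y_n + 11/20·y_{n+1}] ⇒ (1 − 11/20z)y_{n+1} = (1 + 9/20z)y_n
  R(z) = (1 + 9/20z)/(1 − 11/20z).

Boundary: |R(x)|=1, x<0.
x=-0.71: |R|=0.4894
x=-2: |R|=0.0476
x=-10: |R|=0.5385
x=-100: |R|=0.7857
θ=11/20≥1/2 ⇒ |1+9/20x|<|1−11/20x| ∀x<0 ⇒ interval (−∞,0).

(−∞, 0) — no finite endpoint.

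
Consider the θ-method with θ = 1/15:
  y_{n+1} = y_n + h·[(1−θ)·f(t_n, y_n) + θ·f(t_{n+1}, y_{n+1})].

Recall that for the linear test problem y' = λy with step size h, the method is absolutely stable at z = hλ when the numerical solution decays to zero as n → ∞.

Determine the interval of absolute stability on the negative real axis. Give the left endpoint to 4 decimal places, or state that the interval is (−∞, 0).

Set f=λy, z=hλ:
  y_{n+1} = y_n + z·[14/15·y_n + 1/15·y_{n+1}] ⇒ (1 − 1/15z)y_{n+1} = (1 + 14/15z)y_n
  R(z) = (1 + 14/15z)/(1 − 1/15z).

Boundary: |R(x)|=1, x<0.
x=-0.65: |R|=0.3770
R=−1: 1+14/15x = −1+1/15x ⇒ -13/15x=2 ⇒ x=2/(-13/15)=-2.3077
Confirm numerically:
  x=-1.954: |R|=0.72880 <1
  x=-1.852: |R|=0.64847 <1
  x=-1.841: |R|=0.63975 <1
  x=-1.062: |R|=0.00822 <1
  x=-2.832: |R|=1.38223 >1
  x=-2.719: |R|=1.30177 >1
  x=-2.466: |R|=1.11783 >1
So |R|<1 on (-2.3077, 0).

z∈(-2.3077,0).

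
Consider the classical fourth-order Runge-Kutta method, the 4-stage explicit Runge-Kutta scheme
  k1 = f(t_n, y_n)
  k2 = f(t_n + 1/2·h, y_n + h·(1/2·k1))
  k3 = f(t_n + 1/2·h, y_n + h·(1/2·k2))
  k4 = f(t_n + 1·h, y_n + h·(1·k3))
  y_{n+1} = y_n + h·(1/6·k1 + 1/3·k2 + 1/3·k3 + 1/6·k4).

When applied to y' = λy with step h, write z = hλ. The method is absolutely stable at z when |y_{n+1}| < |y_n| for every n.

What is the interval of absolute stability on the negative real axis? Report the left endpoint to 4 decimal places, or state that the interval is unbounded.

(-2.7853, 0).

On y'=λy, z=hλ:
  order 4, 4-stage ⇒ R(z)=1+z+z^2/2+z^3/6+z^4/24
  (e.g. R(-0.42)=0.65715, |R|=0.65715)

Boundary: |R(x)|=1, x<0.
x=-0.42: |R|=0.6571
|R(-2.68)|=0.8525 |R(-2.08)|=0.3633 |R(-0.66)|=0.5178
Bisect:
  x_lo=-3.3875 |R|=2.3580  x_hi=-0.2130 |R|=0.8081
  mid=-1.80027 |R|=0.28544 →hi
  mid=-2.59389 |R|=0.74774 →hi
  mid=-2.99069 |R|=1.35650 →lo
  mid=-2.79229 |R|=1.01060 →lo
  mid=-2.69309 |R|=0.86965 →hi
  mid=-2.74269 |R|=0.93764 →hi
  mid=-2.76749 |R|=0.97349 →hi
  mid=-2.77989 |R|=0.99188 →hi
  mid=-2.78609 |R|=1.00120 →lo
  mid=-2.78299 |R|=0.99653 →hi
  ...
  [-2.78532,-2.78512] ⇒ x*=-2.7853
Interval (-2.7853, 0).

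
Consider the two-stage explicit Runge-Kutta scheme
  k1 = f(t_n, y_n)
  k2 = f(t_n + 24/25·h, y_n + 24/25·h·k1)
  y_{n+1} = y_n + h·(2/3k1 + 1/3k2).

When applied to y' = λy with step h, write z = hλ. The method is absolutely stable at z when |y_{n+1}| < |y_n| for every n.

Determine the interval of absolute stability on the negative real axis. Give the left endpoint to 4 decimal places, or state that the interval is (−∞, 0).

(-3.1250, 0).

With y'=λy (z=hλ):
  k1=λy_n ⇒ h·k1=z·y_n;  k2=λ(1+24/25z)y_n ⇒ h·k2=z(1+24/25z)y_n
  y_{n+1}/y_n = 1 + 2/3z + 1/3z(1+24/25z) = 1 + z + 8/25z²
  R(z) = 1 + z + 8/25z².

Need |R(x)|<1, x<0.
x=-0.75: |R|=0.4300
R=1: x+8/25x²=0 ⇒ x=−25/8=-3.1250; min R=1−1/(4·8/25)=0.2188>−1
Confirm numerically:
  x=-2.870: |R|=0.76581 <1
  x=-2.705: |R|=0.63645 <1
  x=-2.566: |R|=0.54099 <1
  x=-3.566: |R|=1.50323 >1
  x=-3.270: |R|=1.15173 >1
Interval (-3.1250, 0).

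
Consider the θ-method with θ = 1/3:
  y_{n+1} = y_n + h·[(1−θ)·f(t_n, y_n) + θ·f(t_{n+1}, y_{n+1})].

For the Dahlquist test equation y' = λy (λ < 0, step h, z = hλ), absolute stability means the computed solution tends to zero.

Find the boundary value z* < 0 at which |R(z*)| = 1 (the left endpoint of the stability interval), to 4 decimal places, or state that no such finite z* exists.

left endpoint -6.0000.

Set f=λy, z=hλ:
  y_{n+1} = y_n + z·[2/3·y_n + 1/3·y_{n+1}] ⇒ (1 − 1/3z)y_{n+1} = (1 + 2/3z)y_n
  ⇒ R(z) = (1 + 2/3z)/(1 − 1/3z).

Boundary: |R(x)|=1, x<0.
x=-0.95: |R|=0.2785
R=−1: 1+2/3x = −1+1/3x ⇒ -1/3x=2 ⇒ x=2/(-1/3)=-6.0000
Confirm numerically:
  x=-4.493: |R|=0.79888 <1
  x=-3.476: |R|=0.61025 <1
  x=-2.705: |R|=0.42244 <1
  x=-6.420: |R|=1.04459 >1
  x=-6.068: |R|=1.00750 >1
Interval (-6.0000, 0).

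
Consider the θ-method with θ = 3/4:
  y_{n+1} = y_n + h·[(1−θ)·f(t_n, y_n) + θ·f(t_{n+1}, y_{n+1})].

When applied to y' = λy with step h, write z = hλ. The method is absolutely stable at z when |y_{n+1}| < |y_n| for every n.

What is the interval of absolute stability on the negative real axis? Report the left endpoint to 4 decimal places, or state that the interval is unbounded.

interval (−∞, 0).

Test eqn y'=λy, z=hλ:
  y_{n+1} = y_n + z·[1/4·y_n + 3/4·y_{n+1}] ⇒ (1 − 3/4z)y_{n+1} = (1 + 1/4z)y_n
  R(z) = (1 + 1/4z)/(1 − 3/4z).

Find x<0 with |R(x)|<1.
x=-1.38: |R|=0.3219
x=-2: |R|=0.2000
x=-10: |R|=0.1765
x=-100: |R|=0.3158
θ=3/4≥1/2 ⇒ |1+1/4x|<|1−3/4x| ∀x<0 ⇒ interval (−∞,0).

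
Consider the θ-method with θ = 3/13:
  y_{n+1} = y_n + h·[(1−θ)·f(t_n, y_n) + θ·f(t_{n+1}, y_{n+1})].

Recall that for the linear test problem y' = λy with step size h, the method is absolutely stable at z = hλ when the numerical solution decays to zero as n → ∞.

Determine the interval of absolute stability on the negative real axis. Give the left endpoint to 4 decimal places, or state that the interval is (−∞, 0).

(-3.7143, 0).

On y'=λy, z=hλ:
  y_{n+1} = y_n + z·[10/13·y_n + 3/13·y_{n+1}] ⇒ (1 − 3/13z)y_{n+1} = (1 + 10/13z)y_n
  R(z) = (1 + 10/13z)/(1 − 3/13z).

Boundary: |R(x)|=1, x<0.
x=-0.31: |R|=0.7107
R=−1: 1+10/13x = −1+3/13x ⇒ -7/13x=2 ⇒ x=2/(-7/13)=-3.7143
Confirm numerically:
  x=-3.535: |R|=0.94683 <1
  x=-3.092: |R|=0.80445 <1
  x=-2.365: |R|=0.52998 <1
  x=-1.887: |R|=0.31456 <1
  x=-4.090: |R|=1.10408 >1
  x=-4.078: |R|=1.10090 >1
Stable set (-3.7143, 0).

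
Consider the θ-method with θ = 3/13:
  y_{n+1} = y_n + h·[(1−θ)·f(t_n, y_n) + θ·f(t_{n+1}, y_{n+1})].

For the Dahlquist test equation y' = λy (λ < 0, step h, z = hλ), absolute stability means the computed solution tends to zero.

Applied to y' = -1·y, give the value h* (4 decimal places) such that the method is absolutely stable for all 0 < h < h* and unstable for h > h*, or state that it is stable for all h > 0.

With y'=λy (z=hλ):
  y_{n+1} = y_n + z·[10/13·y_n + 3/13·y_{n+1}] ⇒ (1 − 3/13z)y_{n+1} = (1 + 10/13z)y_n
  Hence R(z) = (1 + 10/13z)/(1 − 3/13z).

Need |R(x)|<1, x<0.
x=-0.99: |R|=0.1941
R=−1: 1+10/13x = −1+3/13x ⇒ -7/13x=2 ⇒ x=2/(-7/13)=-3.7143
Confirm numerically:
  x=-2.093: |R|=0.41133 <1
  x=-1.921: |R|=0.33097 <1
  x=-1.879: |R|=0.31067 <1
  x=-4.212: |R|=1.13590 >1
  x=-4.105: |R|=1.10804 >1
  x=-3.830: |R|=1.03307 >1
So |R|<1 on (-3.7143, 0).

(-3.7143,0); λ=-1 ⇒ h* = (26/7)/1 = 3.7143.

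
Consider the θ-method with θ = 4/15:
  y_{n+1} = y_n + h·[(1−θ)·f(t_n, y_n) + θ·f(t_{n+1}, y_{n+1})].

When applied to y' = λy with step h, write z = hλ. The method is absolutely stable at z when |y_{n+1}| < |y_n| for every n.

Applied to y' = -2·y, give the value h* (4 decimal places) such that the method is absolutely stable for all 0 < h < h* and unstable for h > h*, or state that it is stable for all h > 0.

(-4.2857,0); λ=-2 ⇒ h* = (30/7)/2 = 2.1429.

Set f=λy, z=hλ:
  y_{n+1} = y_n + z·[11/15·y_n + 4/15·y_{n+1}] ⇒ (1 − 4/15z)y_{n+1} = (1 + 11/15z)y_n
  R(z) = (1 + 11/15z)/(1 − 4/15z).

Boundary: |R(x)|=1, x<0.
x=-1.46: |R|=0.0509
R=−1: 1+11/15x = −1+4/15x ⇒ -7/15x=2 ⇒ x=2/(-7/15)=-4.2857
Confirm numerically:
  x=-4.108: |R|=0.96042 <1
  x=-2.888: |R|=0.63152 <1
  x=-2.548: |R|=0.51715 <1
  x=-4.596: |R|=1.06506 >1
  x=-4.521: |R|=1.04978 >1
Interval (-4.2857, 0).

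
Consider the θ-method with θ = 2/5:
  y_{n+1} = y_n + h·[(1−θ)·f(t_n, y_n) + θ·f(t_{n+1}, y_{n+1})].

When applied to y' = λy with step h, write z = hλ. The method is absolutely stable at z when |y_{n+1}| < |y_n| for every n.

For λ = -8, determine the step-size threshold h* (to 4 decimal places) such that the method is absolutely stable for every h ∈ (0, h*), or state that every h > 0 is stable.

With y'=λy (z=hλ):
  y_{n+1} = y_n + z·[3/5·y_n + 2/5·y_{n+1}] ⇒ (1 − 2/5z)y_{n+1} = (1 + 3/5z)y_n
  so R(z) = (1 + 3/5z)/(1 − 2/5z).

Need |R(x)|<1, x<0.
x=-1.31: |R|=0.1404
R=−1: 1+3/5x = −1+2/5x ⇒ -1/5x=2 ⇒ x=2/(-1/5)=-10.0000
Confirm numerically:
  x=-9.441: |R|=0.97659 <1
  x=-5.888: |R|=0.75489 <1
  x=-5.156: |R|=0.68365 <1
  x=-10.470: |R|=1.01812 >1
  x=-10.422: |R|=1.01633 >1
  x=-10.130: |R|=1.00515 >1
Stable set (-10.0000, 0).

(-10.0000,0); λ=-8 ⇒ h* = (10)/8 = 1.2500.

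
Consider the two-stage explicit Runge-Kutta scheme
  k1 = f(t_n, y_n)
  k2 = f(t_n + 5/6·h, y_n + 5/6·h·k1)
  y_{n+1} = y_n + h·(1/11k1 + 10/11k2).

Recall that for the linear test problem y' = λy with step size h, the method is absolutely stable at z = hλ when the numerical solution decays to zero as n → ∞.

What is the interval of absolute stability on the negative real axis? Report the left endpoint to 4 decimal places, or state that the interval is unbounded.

z∈(-1.3200,0).

With y'=λy (z=hλ):
  k1=λy_n ⇒ h·k1=z·y_n;  k2=λ(1+5/6z)y_n ⇒ h·k2=z(1+5/6z)y_n
  y_{n+1}/y_n = 1 + 1/11z + 10/11z(1+5/6z) = 1 + z + 25/33z²
  so R(z) = 1 + z + 25/33z².

Need |R(x)|<1, x<0.
x=-1.51: |R|=1.2173
R=1: x+25/33x²=0 ⇒ x=−33/25=-1.3200; min R=1−1/(4·25/33)=0.6700>−1
Confirm numerically:
  x=-0.928: |R|=0.72441 <1
  x=-0.907: |R|=0.71622 <1
  x=-0.839: |R|=0.69427 <1
  x=-1.678: |R|=1.45509 >1
  x=-1.625: |R|=1.37547 >1
  x=-1.515: |R|=1.22381 >1
Interval (-1.3200, 0).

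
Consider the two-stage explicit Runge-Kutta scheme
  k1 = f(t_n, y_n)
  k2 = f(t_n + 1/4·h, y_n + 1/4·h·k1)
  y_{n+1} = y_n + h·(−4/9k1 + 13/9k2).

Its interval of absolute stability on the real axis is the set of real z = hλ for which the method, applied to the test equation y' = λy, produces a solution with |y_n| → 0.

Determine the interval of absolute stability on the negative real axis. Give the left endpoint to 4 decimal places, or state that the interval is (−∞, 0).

z∈(-2.7692,0).

Set f=λy, z=hλ:
  k1=λy_n ⇒ h·k1=z·y_n;  k2=λ(1+1/4z)y_n ⇒ h·k2=z(1+1/4z)y_n
  y_{n+1}/y_n = 1 − 4/9z + 13/9z(1+1/4z) = 1 + z + 13/36z²
  so R(z) = 1 + z + 13/36z².

Boundary: |R(x)|=1, x<0.
x=-0.81: |R|=0.4269
R=1: x+13/36x²=0 ⇒ x=−36/13=-2.7692; min R=1−1/(4·13/36)=0.3077>−1
Confirm numerically:
  x=-2.064: |R|=0.47437 <1
  x=-2.006: |R|=0.44712 <1
  x=-1.789: |R|=0.36674 <1
  x=-1.665: |R|=0.33608 <1
  x=-3.347: |R|=1.69831 >1
  x=-2.864: |R|=1.09801 >1
Interval (-2.7692, 0).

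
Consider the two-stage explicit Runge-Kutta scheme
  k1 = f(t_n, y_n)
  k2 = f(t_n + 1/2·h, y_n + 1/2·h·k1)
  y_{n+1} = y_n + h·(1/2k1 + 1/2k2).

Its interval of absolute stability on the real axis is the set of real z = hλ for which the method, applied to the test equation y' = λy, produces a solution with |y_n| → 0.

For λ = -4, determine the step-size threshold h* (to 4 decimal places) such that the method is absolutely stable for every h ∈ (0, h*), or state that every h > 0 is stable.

Test eqn y'=λy, z=hλ:
  k1=λy_n ⇒ h·k1=z·y_n;  k2=λ(1+1/2z)y_n ⇒ h·k2=z(1+1/2z)y_n
  y_{n+1}/y_n = 1 + 1/2z + 1/2z(1+1/2z) = 1 + z + 1/4z²
  Hence R(z) = 1 + z + 1/4z².

Find x<0 with |R(x)|<1.
x=-0.75: |R|=0.3906
R=1: x+1/4x²=0 ⇒ x=−4=-4.0000; min R=1−1/(4·1/4)=0.0000>−1
Confirm numerically:
  x=-3.971: |R|=0.97121 <1
  x=-2.599: |R|=0.08970 <1
  x=-1.631: |R|=0.03404 <1
  x=-4.576: |R|=1.65894 >1
  x=-4.505: |R|=1.56876 >1
  x=-4.403: |R|=1.44360 >1
Stable set (-4.0000, 0).

(-4.0000,0); λ=-4 ⇒ h* = (4)/4 = 1.0000.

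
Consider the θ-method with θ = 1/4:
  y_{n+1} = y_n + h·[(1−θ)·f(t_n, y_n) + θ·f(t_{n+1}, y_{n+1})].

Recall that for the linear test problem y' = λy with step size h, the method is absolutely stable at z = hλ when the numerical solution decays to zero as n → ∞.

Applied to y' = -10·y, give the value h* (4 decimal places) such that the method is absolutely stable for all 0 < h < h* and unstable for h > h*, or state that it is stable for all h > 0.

(-4.0000,0); λ=-10 ⇒ h* = (4)/10 = 0.4000.

On y'=λy, z=hλ:
  y_{n+1} = y_n + z·[3/4·y_n + 1/4·y_{n+1}] ⇒ (1 − 1/4z)y_{n+1} = (1 + 3/4z)y_n
  so R(z) = (1 + 3/4z)/(1 − 1/4z).

Solve |R(x)|<1 on ℝ⁻.
x=-1.33: |R|=0.0019
R=−1: 1+3/4x = −1+1/4x ⇒ -1/2x=2 ⇒ x=2/(-1/2)=-4.0000
Confirm numerically:
  x=-3.858: |R|=0.96386 <1
  x=-3.563: |R|=0.88444 <1
  x=-3.113: |R|=0.75060 <1
  x=-4.437: |R|=1.10359 >1
  x=-4.236: |R|=1.05731 >1
So |R|<1 on (-4.0000, 0).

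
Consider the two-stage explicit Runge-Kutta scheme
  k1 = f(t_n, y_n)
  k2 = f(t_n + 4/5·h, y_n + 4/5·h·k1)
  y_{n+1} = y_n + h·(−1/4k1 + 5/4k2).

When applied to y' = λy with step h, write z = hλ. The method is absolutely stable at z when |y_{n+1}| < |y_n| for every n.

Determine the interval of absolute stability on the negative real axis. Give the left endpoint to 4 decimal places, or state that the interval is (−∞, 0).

(-1.0000, 0).

On y'=λy, z=hλ:
  k1=λy_n ⇒ h·k1=z·y_n;  k2=λ(1+4/5z)y_n ⇒ h·k2=z(1+4/5z)y_n
  y_{n+1}/y_n = 1 − 1/4z + 5/4z(1+4/5z) = 1 + z + z²
  Hence R(z) = 1 + z + z².

Need |R(x)|<1, x<0.
x=-0.98: |R|=0.9804
R=1: x+1x²=0 ⇒ x=−1=-1.0000; min R=1−1/(4·1)=0.7500>−1
Confirm numerically:
  x=-0.965: |R|=0.96623 <1
  x=-0.780: |R|=0.82840 <1
  x=-0.664: |R|=0.77690 <1
  x=-1.494: |R|=1.73804 >1
  x=-1.312: |R|=1.40934 >1
So |R|<1 on (-1.0000, 0).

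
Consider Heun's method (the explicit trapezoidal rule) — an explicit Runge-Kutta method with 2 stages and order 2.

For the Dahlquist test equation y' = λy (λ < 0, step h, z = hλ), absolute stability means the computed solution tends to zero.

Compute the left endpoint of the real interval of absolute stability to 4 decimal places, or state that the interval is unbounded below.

Test eqn y'=λy, z=hλ:
  order 2, 2-stage ⇒ R(z)=1+z+z^2/2
  (e.g. R(-1.09)=0.50405, |R|=0.50405)

Need |R(x)|<1, x<0.
x=-1.09: |R|=0.5040
|R(-0.92)|=0.5032 |R(-0.9)|=0.5050 |R(-0.66)|=0.5578
Bisect:
  x_lo=-2.6471 |R|=1.8565  x_hi=-0.1262 |R|=0.8817
  mid=-1.38668 |R|=0.57476 →hi
  mid=-2.01690 |R|=1.01704 →lo
  mid=-1.70179 |R|=0.74626 →hi
  mid=-1.85935 |R|=0.86924 →hi
  mid=-1.93812 |R|=0.94004 →hi
  mid=-1.97751 |R|=0.97776 →hi
  mid=-1.99721 |R|=0.99721 →hi
  mid=-2.00705 |R|=1.00708 →lo
  mid=-2.00213 |R|=1.00213 →lo
  mid=-1.99967 |R|=0.99967 →hi
  ...
  [-2.00013,-1.99997] ⇒ x*=-2.0000
So |R|<1 on (-2.0000, 0).

z* = -2.0000.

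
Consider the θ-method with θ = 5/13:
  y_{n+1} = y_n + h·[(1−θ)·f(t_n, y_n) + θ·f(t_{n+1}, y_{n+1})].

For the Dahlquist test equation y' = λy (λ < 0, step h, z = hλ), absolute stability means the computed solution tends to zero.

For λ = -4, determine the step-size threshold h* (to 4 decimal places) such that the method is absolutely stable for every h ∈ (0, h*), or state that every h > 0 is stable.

(-8.6667,0); λ=-4 ⇒ h* = (26/3)/4 = 2.1667.

Test eqn y'=λy, z=hλ:
  y_{n+1} = y_n + z·[8/13·y_n + 5/13·y_{n+1}] ⇒ (1 − 5/13z)y_{n+1} = (1 + 8/13z)y_n
  R(z) = (1 + 8/13z)/(1 − 5/13z).

Solve |R(x)|<1 on ℝ⁻.
x=-0.31: |R|=0.7230
R=−1: 1+8/13x = −1+5/13x ⇒ -3/13x=2 ⇒ x=2/(-3/13)=-8.6667
Confirm numerically:
  x=-5.458: |R|=0.76108 <1
  x=-4.823: |R|=0.68932 <1
  x=-3.938: |R|=0.56604 <1
  x=-3.476: |R|=0.48743 <1
  x=-9.157: |R|=1.02502 >1
  x=-8.918: |R|=1.01309 >1
  x=-8.715: |R|=1.00256 >1
So |R|<1 on (-8.6667, 0).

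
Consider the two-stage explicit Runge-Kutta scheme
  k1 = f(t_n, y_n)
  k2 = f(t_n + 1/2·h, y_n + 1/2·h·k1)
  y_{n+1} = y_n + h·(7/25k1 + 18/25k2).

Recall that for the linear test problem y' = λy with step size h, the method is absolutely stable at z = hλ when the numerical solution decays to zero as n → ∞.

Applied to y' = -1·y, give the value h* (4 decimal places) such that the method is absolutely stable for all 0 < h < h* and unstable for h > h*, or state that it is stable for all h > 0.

(-2.7778,0); λ=-1 ⇒ h* = (25/9)/1 = 2.7778.

Set f=λy, z=hλ:
  k1=λy_n ⇒ h·k1=z·y_n;  k2=λ(1+1/2z)y_n ⇒ h·k2=z(1+1/2z)y_n
  y_{n+1}/y_n = 1 + 7/25z + 18/25z(1+1/2z) = 1 + z + 9/25z²
  Hence R(z) = 1 + z + 9/25z².

Solve |R(x)|<1 on ℝ⁻.
x=-1.72: |R|=0.3450
R=1: x+9/25x²=0 ⇒ x=−25/9=-2.7778; min R=1−1/(4·9/25)=0.3056>−1
Confirm numerically:
  x=-2.397: |R|=0.67142 <1
  x=-1.771: |R|=0.35812 <1
  x=-1.330: |R|=0.30680 <1
  x=-3.259: |R|=1.56459 >1
  x=-2.872: |R|=1.09742 >1
Stable set (-2.7778, 0).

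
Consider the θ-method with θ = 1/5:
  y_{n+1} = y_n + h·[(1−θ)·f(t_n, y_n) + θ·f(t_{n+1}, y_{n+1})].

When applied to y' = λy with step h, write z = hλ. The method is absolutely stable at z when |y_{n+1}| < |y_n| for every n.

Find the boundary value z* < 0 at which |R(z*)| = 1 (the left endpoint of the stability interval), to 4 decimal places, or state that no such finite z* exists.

Test eqn y'=λy, z=hλ:
  y_{n+1} = y_n + z·[4/5·y_n + 1/5·y_{n+1}] ⇒ (1 − 1/5z)y_{n+1} = (1 + 4/5z)y_n
  Hence R(z) = (1 + 4/5z)/(1 − 1/5z).

Find x<0 with |R(x)|<1.
x=-1.64: |R|=0.2349
R=−1: 1+4/5x = −1+1/5x ⇒ -3/5x=2 ⇒ x=2/(-3/5)=-3.3333
Confirm numerically:
  x=-2.857: |R|=0.81812 <1
  x=-2.827: |R|=0.80593 <1
  x=-1.881: |R|=0.36681 <1
  x=-1.447: |R|=0.12223 <1
  x=-3.548: |R|=1.07534 >1
  x=-3.487: |R|=1.05432 >1
Stable set (-3.3333, 0).

left endpoint -3.3333.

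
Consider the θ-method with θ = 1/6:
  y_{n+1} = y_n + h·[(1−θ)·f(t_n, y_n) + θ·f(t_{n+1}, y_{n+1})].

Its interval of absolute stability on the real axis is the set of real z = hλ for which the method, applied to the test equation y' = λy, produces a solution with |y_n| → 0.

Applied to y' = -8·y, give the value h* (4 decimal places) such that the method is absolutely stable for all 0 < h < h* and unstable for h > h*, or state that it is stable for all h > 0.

(-3.0000,0); λ=-8 ⇒ h* = (3)/8 = 0.3750.

On y'=λy, z=hλ:
  y_{n+1} = y_n + z·[5/6·y_n + 1/6·y_{n+1}] ⇒ (1 − 1/6z)y_{n+1} = (1 + 5/6z)y_n
  so R(z) = (1 + 5/6z)/(1 − 1/6z).

Find x<0 with |R(x)|<1.
x=-0.35: |R|=0.6693
R=−1: 1+5/6x = −1+1/6x ⇒ -2/3x=2 ⇒ x=2/(-2/3)=-3.0000
Confirm numerically:
  x=-2.020: |R|=0.51122 <1
  x=-1.366: |R|=0.11268 <1
  x=-1.262: |R|=0.04269 <1
  x=-3.564: |R|=1.23588 >1
  x=-3.350: |R|=1.14973 >1
  x=-3.263: |R|=1.11357 >1
So |R|<1 on (-3.0000, 0).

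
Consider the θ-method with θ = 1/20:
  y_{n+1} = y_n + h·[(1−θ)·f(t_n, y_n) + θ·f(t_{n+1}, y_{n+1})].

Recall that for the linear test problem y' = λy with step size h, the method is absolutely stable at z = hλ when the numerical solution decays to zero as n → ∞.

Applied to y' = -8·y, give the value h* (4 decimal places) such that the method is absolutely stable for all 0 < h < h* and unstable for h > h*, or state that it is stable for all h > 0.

(-2.2222,0); λ=-8 ⇒ h* = (20/9)/8 = 0.2778.

On y'=λy, z=hλ:
  y_{n+1} = y_n + z·[19/20·y_n + 1/20·y_{n+1}] ⇒ (1 − 1/20z)y_{n+1} = (1 + 19/20z)y_n
  R(z) = (1 + 19/20z)/(1 − 1/20z).

Need |R(x)|<1, x<0.
x=-0.63: |R|=0.3892
R=−1: 1+19/20x = −1+1/20x ⇒ -9/10x=2 ⇒ x=2/(-9/10)=-2.2222
Confirm numerically:
  x=-1.980: |R|=0.80164 <1
  x=-1.229: |R|=0.15785 <1
  x=-0.950: |R|=0.09308 <1
  x=-2.697: |R|=1.37653 >1
  x=-2.461: |R|=1.19135 >1
So |R|<1 on (-2.2222, 0).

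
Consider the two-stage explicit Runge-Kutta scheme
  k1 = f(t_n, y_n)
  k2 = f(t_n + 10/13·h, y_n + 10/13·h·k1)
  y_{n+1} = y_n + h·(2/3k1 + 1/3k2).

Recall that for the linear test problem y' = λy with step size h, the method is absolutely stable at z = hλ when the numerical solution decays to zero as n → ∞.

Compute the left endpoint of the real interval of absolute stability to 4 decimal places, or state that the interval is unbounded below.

z* = -3.9000.

Set f=λy, z=hλ:
  k1=λy_n ⇒ h·k1=z·y_n;  k2=λ(1+10/13z)y_n ⇒ h·k2=z(1+10/13z)y_n
  y_{n+1}/y_n = 1 + 2/3z + 1/3z(1+10/13z) = 1 + z + 10/39z²
  Hence R(z) = 1 + z + 10/39z².

Need |R(x)|<1, x<0.
x=-1.07: |R|=0.2236
R=1: x+10/39x²=0 ⇒ x=−39/10=-3.9000; min R=1−1/(4·10/39)=0.0250>−1
Confirm numerically:
  x=-2.560: |R|=0.12041 <1
  x=-2.461: |R|=0.09195 <1
  x=-2.174: |R|=0.03787 <1
  x=-1.635: |R|=0.05044 <1
  x=-4.481: |R|=1.66755 >1
  x=-4.067: |R|=1.17415 >1
Stable set (-3.9000, 0).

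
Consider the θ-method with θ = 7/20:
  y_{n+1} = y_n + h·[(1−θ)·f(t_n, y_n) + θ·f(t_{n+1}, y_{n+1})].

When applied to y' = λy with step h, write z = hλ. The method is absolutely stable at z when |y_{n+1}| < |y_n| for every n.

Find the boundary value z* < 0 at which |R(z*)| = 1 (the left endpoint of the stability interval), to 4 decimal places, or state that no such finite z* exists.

On y'=λy, z=hλ:
  y_{n+1} = y_n + z·[13/20·y_n + 7/20·y_{n+1}] ⇒ (1 − 7/20z)y_{n+1} = (1 + 13/20z)y_n
  Hence R(z) = (1 + 13/20z)/(1 − 7/20z).

Find x<0 with |R(x)|<1.
x=-0.73: |R|=0.4186
R=−1: 1+13/20x = −1+7/20x ⇒ -3/10x=2 ⇒ x=2/(-3/10)=-6.6667
Confirm numerically:
  x=-6.440: |R|=0.97910 <1
  x=-5.341: |R|=0.86140 <1
  x=-3.431: |R|=0.55894 <1
  x=-3.385: |R|=0.54938 <1
  x=-7.240: |R|=1.04867 >1
  x=-7.203: |R|=1.04570 >1
  x=-7.104: |R|=1.03763 >1
So |R|<1 on (-6.6667, 0).

left endpoint -6.6667.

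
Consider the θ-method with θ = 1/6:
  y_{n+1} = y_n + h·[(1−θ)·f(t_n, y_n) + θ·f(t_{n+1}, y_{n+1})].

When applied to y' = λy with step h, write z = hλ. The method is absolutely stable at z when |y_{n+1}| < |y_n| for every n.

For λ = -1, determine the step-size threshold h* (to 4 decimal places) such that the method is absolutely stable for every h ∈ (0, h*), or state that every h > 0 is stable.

On y'=λy, z=hλ:
  y_{n+1} = y_n + z·[5/6·y_n + 1/6·y_{n+1}] ⇒ (1 − 1/6z)y_{n+1} = (1 + 5/6z)y_n
  so R(z) = (1 + 5/6z)/(1 − 1/6z).

Find x<0 with |R(x)|<1.
x=-1.49: |R|=0.1936
R=−1: 1+5/6x = −1+1/6x ⇒ -2/3x=2 ⇒ x=2/(-2/3)=-3.0000
Confirm numerically:
  x=-2.952: |R|=0.97855 <1
  x=-2.841: |R|=0.92806 <1
  x=-2.432: |R|=0.73055 <1
  x=-3.210: |R|=1.09121 >1
  x=-3.079: |R|=1.03481 >1
Interval (-3.0000, 0).

(-3.0000,0); λ=-1 ⇒ h* = (3)/1 = 3.0000.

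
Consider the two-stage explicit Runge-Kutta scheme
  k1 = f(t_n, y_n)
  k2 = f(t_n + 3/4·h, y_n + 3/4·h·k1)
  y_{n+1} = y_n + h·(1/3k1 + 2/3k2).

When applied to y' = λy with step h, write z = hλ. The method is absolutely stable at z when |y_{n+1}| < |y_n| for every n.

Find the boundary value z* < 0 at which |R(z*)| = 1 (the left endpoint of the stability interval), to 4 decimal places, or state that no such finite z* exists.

On y'=λy, z=hλ:
  k1=λy_n ⇒ h·k1=z·y_n;  k2=λ(1+3/4z)y_n ⇒ h·k2=z(1+3/4z)y_n
  y_{n+1}/y_n = 1 + 1/3z + 2/3z(1+3/4z) = 1 + z + 1/2z²
  ⇒ R(z) = 1 + z + 1/2z².

Boundary: |R(x)|=1, x<0.
x=-1.19: |R|=0.5181
R=1: x+1/2x²=0 ⇒ x=−2=-2.0000; min R=1−1/(4·1/2)=0.5000>−1
Confirm numerically:
  x=-1.580: |R|=0.66820 <1
  x=-1.458: |R|=0.60488 <1
  x=-1.328: |R|=0.55379 <1
  x=-2.579: |R|=1.74662 >1
  x=-2.440: |R|=1.53680 >1
  x=-2.311: |R|=1.35936 >1
So |R|<1 on (-2.0000, 0).

z* = -2.0000.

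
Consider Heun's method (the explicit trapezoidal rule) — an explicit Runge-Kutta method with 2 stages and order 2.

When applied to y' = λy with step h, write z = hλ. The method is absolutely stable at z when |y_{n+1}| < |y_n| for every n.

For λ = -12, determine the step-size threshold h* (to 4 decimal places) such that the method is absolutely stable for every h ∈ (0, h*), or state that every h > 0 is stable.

(-2.0000,0); λ=-12 ⇒ h* = 0.1667.

Test eqn y'=λy, z=hλ:
  order 2, 2-stage ⇒ R(z)=1+z+z^2/2
  (e.g. R(-1.07)=0.50245, |R|=0.50245)

Boundary: |R(x)|=1, x<0.
x=-1.07: |R|=0.5025
|R(-1.81)|=0.8281 |R(-1.57)|=0.6624 |R(-0.64)|=0.5648
Bisect:
  x_lo=-2.4190 |R|=1.5067  x_hi=-0.3451 |R|=0.7145
  mid=-1.38202 |R|=0.57297 →hi
  mid=-1.90050 |R|=0.90545 →hi
  mid=-2.15974 |R|=1.17249 →lo
  mid=-2.03012 |R|=1.03057 →lo
  mid=-1.96531 |R|=0.96591 →hi
  mid=-1.99771 |R|=0.99771 →hi
  mid=-2.01391 |R|=1.01401 →lo
  mid=-2.00581 |R|=1.00583 →lo
  mid=-2.00176 |R|=1.00176 →lo
  mid=-1.99974 |R|=0.99974 →hi
  ...
  [-2.00012,-1.99999] ⇒ x*=-2.0000
Stable set (-2.0000, 0).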